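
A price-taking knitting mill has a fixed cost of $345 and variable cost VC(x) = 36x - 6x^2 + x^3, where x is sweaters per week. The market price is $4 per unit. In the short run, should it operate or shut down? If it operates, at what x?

Shut down

Strip out fixed cost: VC = 36x - 6x^2 + x^3. Then AVC = 36 - 6x + x^2 and MC = 36 - 12x + 3x^2.
AVC hits its minimum where MC = AVC, at x = 3, giving min AVC = 36 - 6·3 + 3^2 = $27.
With P < min AVC ($4 < $27), every unit sold adds to the loss.
Best response: produce nothing and absorb the $345 fixed cost.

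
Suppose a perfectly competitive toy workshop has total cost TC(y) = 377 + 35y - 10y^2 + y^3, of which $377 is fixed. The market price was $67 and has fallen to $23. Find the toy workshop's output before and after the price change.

Output falls from 8 to 6

AVC = 35 - 10y + y^2, minimized at y = 5 where min AVC = $10. MC = 35 - 20y + 3y^2.
At P = $67 ≥ min AVC, set P = MC on the rising branch: y = 8.
At P = $23 ≥ min AVC, set P = MC: y = 6. The firm stays open but cuts output.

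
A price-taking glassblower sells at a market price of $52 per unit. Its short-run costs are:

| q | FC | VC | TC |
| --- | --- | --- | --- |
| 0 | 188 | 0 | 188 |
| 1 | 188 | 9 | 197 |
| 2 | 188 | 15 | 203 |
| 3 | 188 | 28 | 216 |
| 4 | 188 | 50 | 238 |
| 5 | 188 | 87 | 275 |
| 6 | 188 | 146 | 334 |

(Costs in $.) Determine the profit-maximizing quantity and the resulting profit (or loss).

q = 5; profit = -$15

Tabulate TR − TC: q=0: -188; q=1: -145; q=2: -99; q=3: -60; q=4: -30; q=5: -15; q=6: -22.
Profit is maximized at q = 5. AVC there is 87/5 = $17.40 ≤ P, so producing beats shutting down (which would give -$188).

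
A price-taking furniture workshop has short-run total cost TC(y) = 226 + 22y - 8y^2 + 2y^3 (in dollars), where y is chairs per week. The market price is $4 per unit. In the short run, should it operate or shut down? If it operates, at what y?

From TC, MC = TC'(y) = 22 - 16y + 6y^2 and AVC = VC/y = 22 - 8y + 2y^2.
The AVC parabola has its vertex at y = 8/4 = 2, where AVC = 22 - 8·2 + 2·2^2 = $14.
Since P = $4 < min AVC = $14, price fails to cover variable cost at any output.
The firm minimizes its loss by shutting down and losing only its fixed cost of $226.

Shut down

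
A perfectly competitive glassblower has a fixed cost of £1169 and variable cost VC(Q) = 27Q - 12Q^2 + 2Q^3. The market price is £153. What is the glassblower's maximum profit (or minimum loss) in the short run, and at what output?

Profit = -£385 at Q = 7

AVC = 27 - 12Q + 2Q^2; min AVC = £9 at Q = 3. Since P = £153 ≥ min AVC, the firm produces.
MC = 27 - 24Q + 6Q^2. Setting P = MC and taking the root on the rising branch gives Q* = 7.
TR = 153·7 = 1071. TC = 1169 + 287 = 1456. Profit = 1071 − 1456 = -£385.
That loss of £385 beats the £1169 the firm would lose by shutting down; producing recovers £784 of fixed cost.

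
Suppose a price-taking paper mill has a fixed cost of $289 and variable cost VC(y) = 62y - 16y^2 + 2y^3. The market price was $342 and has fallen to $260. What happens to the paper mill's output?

MC = 62 - 32y + 6y^2; the shutdown threshold is min AVC = $30 (at y = 4).
With P = $342 above the shutdown price, P = MC gives y = 10.
At P = $260 ≥ min AVC, set P = MC: y = 9. The firm stays open but cuts output.

Output falls from 10 to 9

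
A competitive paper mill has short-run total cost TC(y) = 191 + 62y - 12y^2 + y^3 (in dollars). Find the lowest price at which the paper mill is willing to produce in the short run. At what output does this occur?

$26 per unit, at y = 6

Short-run supply begins at min AVC. From VC = 62y - 12y^2 + y^3, AVC = 62 - 12y + y^2.
dAVC/dy = -12 + 2y = 0 gives y = 6. min AVC = 62 - 12·6 + 6^2 = 26.
The firm shuts down for any P below $26.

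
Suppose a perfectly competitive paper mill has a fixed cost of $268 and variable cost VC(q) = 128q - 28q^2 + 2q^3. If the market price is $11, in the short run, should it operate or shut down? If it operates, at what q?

Shut down

From TC, MC = TC'(q) = 128 - 56q + 6q^2 and AVC = VC/q = 128 - 28q + 2q^2.
AVC hits its minimum where MC = AVC, at q = 7, giving min AVC = 128 - 28·7 + 2·7^2 = $30.
P = $11 lies below min AVC = $30; no output level covers variable cost.
Shutting down limits the loss to fixed cost, $268.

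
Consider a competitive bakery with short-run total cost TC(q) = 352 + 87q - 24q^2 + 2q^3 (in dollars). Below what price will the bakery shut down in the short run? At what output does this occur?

$15 per unit, at q = 6

Short-run supply begins at min AVC. From VC = 87q - 24q^2 + 2q^3, AVC = 87 - 24q + 2q^2.
dAVC/dq = -24 + 4q = 0 gives q = 6. min AVC = 87 - 24·6 + 2·6^2 = 15.
So the shutdown price is $15.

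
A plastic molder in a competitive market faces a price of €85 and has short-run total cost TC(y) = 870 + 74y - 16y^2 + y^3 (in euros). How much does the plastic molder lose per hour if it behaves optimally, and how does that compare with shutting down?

Profit = -€144 at y = 11

AVC = 74 - 16y + y^2 has its minimum €10 at y = 8; price €85 clears that bar, so the firm operates.
With MC = 74 - 32y + 3y^2, P = MC on the upward-sloping part at y* = 11.
TR = 85·11 = 935. TC = 870 + 209 = 1079. Profit = 935 − 1079 = -€144.
That loss of €144 beats the €870 the firm would lose by shutting down; producing recovers €726 of fixed cost.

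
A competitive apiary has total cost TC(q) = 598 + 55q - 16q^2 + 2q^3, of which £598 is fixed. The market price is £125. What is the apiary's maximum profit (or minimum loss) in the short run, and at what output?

Profit = -£10 at q = 7

AVC = 55 - 16q + 2q^2 has its minimum £23 at q = 4; price £125 clears that bar, so the firm operates.
MC = 55 - 32q + 6q^2. Setting P = MC and taking the root on the rising branch gives q* = 7.
TR = 125·7 = 875. TC = 598 + 287 = 885. Profit = 875 − 885 = -£10.
That loss of £10 beats the £598 the firm would lose by shutting down; producing recovers £588 of fixed cost.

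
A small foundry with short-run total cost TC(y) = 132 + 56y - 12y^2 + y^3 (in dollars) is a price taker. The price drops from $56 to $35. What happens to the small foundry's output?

MC = 56 - 24y + 3y^2; the shutdown threshold is min AVC = $20 (at y = 6).
With P = $56 above the shutdown price, P = MC gives y = 8.
At P = $35 ≥ min AVC, set P = MC: y = 7. The firm stays open but cuts output.

Output falls from 8 to 7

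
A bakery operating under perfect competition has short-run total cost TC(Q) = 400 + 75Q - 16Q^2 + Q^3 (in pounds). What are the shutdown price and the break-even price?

Shutdown price = min AVC. AVC = 75 - 16Q + Q^2, with vertex at Q = 8 and minimum £11.
ATC = 400/Q + 75 - 16Q + Q^2. Setting dATC/dQ = −400/Q^2 − 16 + 2Q = 0 gives Q = 10 (since 2·10^3 − 16·10^2 = 400).
min ATC = 400/10 + 75 − 16·10 + 10^2 = £55. That is the break-even price.
Between these two prices the firm operates at a loss; above £55 it earns a profit.

Shutdown price = £11; break-even price = £55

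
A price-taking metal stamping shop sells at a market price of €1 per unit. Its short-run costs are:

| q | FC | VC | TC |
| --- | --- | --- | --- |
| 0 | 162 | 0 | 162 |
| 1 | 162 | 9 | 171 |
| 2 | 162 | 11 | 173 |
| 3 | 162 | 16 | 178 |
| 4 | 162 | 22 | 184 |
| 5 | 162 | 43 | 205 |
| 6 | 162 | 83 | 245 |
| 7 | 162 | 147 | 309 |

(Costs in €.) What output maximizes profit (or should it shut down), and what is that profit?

Profit at each row (π = 1q − TC): q=0: -162; q=1: -170; q=2: -171; q=3: -175; q=4: -180; q=5: -200; q=6: -239; q=7: -302.
Profit is highest at q = 0. Equivalently, the lowest AVC in the table is 16/3 ≈ €5.33 at q = 3, and P = €1 falls below it — price never covers variable cost, so the firm shuts down and loses only its fixed cost.

q = 0 (shut down); profit = -€162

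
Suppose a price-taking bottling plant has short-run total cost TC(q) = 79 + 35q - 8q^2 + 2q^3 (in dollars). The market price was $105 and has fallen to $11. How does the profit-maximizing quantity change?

AVC = 35 - 8q + 2q^2, minimized at q = 2 where min AVC = $27. MC = 35 - 16q + 6q^2.
At P = $105 ≥ min AVC, set P = MC on the rising branch: q = 5.
At P = $11 < min AVC = $27, price no longer covers variable cost at any output, so the firm shuts down: q = 0.

Output falls from 5 to 0 (the firm shuts down)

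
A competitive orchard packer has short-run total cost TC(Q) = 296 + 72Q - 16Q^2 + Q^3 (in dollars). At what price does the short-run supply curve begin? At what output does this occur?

Short-run supply begins at min AVC. From VC = 72Q - 16Q^2 + Q^3, AVC = 72 - 16Q + Q^2.
dAVC/dQ = -16 + 2Q = 0 gives Q = 8. min AVC = 72 - 16·8 + 8^2 = 8.
For P < $8 the firm produces nothing.

$8 per unit, at Q = 8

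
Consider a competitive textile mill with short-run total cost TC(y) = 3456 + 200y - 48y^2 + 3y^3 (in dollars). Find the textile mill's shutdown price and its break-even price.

Shutdown price = min AVC. AVC = 200 - 48y + 3y^2, with vertex at y = 8 and minimum $8.
ATC = 3456/y + 200 - 48y + 3y^2. Setting dATC/dy = −3456/y^2 − 48 + 6y = 0 gives y = 12 (since 6·12^3 − 48·12^2 = 3456).
min ATC = 3456/12 + 200 − 48·12 + 3·12^2 = $344. That is the break-even price.
Between these two prices the firm operates at a loss; above $344 it earns a profit.

Shutdown price = $8; break-even price = $344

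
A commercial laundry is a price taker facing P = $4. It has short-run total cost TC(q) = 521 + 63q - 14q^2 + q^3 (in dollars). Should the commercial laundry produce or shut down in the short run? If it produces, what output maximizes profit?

Shut down

Strip out fixed cost: VC = 63q - 14q^2 + q^3. Then AVC = 63 - 14q + q^2 and MC = 63 - 28q + 3q^2.
The AVC parabola has its vertex at q = 14/2 = 7, where AVC = 63 - 14·7 + 7^2 = $14.
With P < min AVC ($4 < $14), every unit sold adds to the loss.
Shutting down limits the loss to fixed cost, $521.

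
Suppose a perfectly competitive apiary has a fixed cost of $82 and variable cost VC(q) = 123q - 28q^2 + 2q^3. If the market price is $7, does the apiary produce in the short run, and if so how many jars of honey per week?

Variable cost is VC = 123q - 28q^2 + 2q^3, so AVC = VC/q = 123 - 28q + 2q^2 and MC = dTC/dq = 123 - 56q + 6q^2.
The AVC parabola has its vertex at q = 28/4 = 7, where AVC = 123 - 28·7 + 2·7^2 = $25.
P = $7 lies below min AVC = $25; no output level covers variable cost.
Shutting down limits the loss to fixed cost, $82.

Shut down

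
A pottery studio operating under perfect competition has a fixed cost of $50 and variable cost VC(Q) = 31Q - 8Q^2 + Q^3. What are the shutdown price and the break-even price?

Shutdown price = $15; break-even price = $26

AVC = 31 - 8Q + Q^2; minimized at Q = 4, giving min AVC = $15. That is the shutdown price.
ATC = 50/Q + 31 - 8Q + Q^2. Setting dATC/dQ = −50/Q^2 − 8 + 2Q = 0 gives Q = 5 (since 2·5^3 − 8·5^2 = 50).
min ATC = 50/5 + 31 − 8·5 + 5^2 = $26. That is the break-even price.
For $15 ≤ P < $26 the firm produces at a loss; below $15 it shuts down.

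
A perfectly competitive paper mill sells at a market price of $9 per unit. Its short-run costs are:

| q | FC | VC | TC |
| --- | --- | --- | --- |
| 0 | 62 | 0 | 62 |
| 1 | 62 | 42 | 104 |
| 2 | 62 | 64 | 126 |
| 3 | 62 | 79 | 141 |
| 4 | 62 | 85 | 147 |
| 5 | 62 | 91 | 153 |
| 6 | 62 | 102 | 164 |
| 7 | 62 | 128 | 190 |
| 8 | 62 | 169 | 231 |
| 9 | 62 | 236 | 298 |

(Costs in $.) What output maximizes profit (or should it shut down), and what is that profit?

Compute π = P·q − TC at each output: q=0: -62; q=1: -95; q=2: -108; q=3: -114; q=4: -111; q=5: -108; q=6: -110; q=7: -127; q=8: -159; q=9: -217.
Profit is highest at q = 0. Equivalently, the lowest AVC in the table is 102/6 ≈ $17 at q = 6, and P = $9 falls below it — price never covers variable cost, so the firm shuts down and loses only its fixed cost.

q = 0 (shut down); profit = -$62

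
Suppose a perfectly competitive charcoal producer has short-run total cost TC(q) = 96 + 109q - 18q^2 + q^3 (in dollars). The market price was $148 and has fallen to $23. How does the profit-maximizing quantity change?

MC = 109 - 36q + 3q^2; the shutdown threshold is min AVC = $28 (at q = 9).
At P = $148 ≥ min AVC, set P = MC on the rising branch: q = 13.
At P = $23 < min AVC = $28, price no longer covers variable cost at any output, so the firm shuts down: q = 0.

Output falls from 13 to 0 (the firm shuts down)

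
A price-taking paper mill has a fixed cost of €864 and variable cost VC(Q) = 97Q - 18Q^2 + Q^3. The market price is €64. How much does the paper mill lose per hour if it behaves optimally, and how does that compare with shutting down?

Profit = -€380 at Q = 11

AVC = 97 - 18Q + Q^2; min AVC = €16 at Q = 9. Since P = €64 ≥ min AVC, the firm produces.
With MC = 97 - 36Q + 3Q^2, P = MC on the upward-sloping part at Q* = 11.
TR = 64·11 = 704. TC = 864 + 220 = 1084. Profit = 704 − 1084 = -€380.
Shutting down would mean losing the fixed cost of €864, so operating at a loss of €380 is better by €484.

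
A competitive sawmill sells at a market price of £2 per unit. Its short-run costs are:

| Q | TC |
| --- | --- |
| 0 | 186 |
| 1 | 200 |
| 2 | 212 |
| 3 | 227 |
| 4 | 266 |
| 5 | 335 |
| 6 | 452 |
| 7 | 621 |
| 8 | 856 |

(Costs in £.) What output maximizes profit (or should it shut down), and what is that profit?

Q = 0 (shut down); profit = -£186

Compute π = P·Q − TC at each output: Q=0: -186; Q=1: -198; Q=2: -208; Q=3: -221; Q=4: -258; Q=5: -325; Q=6: -440; Q=7: -607; Q=8: -840.
Profit is highest at Q = 0. Equivalently, the lowest AVC in the table is 26/2 ≈ £13 at Q = 2, and P = £2 falls below it — price never covers variable cost, so the firm shuts down and loses only its fixed cost.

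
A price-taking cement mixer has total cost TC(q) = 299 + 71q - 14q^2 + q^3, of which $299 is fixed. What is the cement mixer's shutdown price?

Short-run supply begins at min AVC. From VC = 71q - 14q^2 + q^3, AVC = 71 - 14q + q^2.
At the minimum of AVC, MC = AVC. MC = 71 - 28q + 3q^2; setting MC = AVC gives 2q^2 - 14q = 0, so q = 7. min AVC = 22.
So the shutdown price is $22.

$22 per unit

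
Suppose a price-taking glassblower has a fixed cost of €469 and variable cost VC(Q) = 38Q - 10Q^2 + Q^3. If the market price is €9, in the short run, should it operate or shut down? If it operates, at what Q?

From TC, MC = TC'(Q) = 38 - 20Q + 3Q^2 and AVC = VC/Q = 38 - 10Q + Q^2.
AVC hits its minimum where MC = AVC, at Q = 5, giving min AVC = 38 - 10·5 + 5^2 = €13.
P = €9 lies below min AVC = €13; no output level covers variable cost.
The firm minimizes its loss by shutting down and losing only its fixed cost of €469.

Shut down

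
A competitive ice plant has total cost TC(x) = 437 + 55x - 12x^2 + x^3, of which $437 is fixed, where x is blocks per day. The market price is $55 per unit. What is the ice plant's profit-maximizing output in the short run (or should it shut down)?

Strip out fixed cost: VC = 55x - 12x^2 + x^3. Then AVC = 55 - 12x + x^2 and MC = 55 - 24x + 3x^2.
The AVC parabola has its vertex at x = 12/2 = 6, where AVC = 55 - 12·6 + 6^2 = $19.
P = $55 exceeds min AVC = $19, so the firm stays open.
Solving P = MC: -24x + 3x^2 = 0 ⇒ x = 0 or 8. On the upward-sloping branch, x* = 8.
Check: AVC at x = 8 is $23 ≤ P, so revenue covers variable cost.
Profit = P·x − TC = 55·8 − 621 = -$181, a loss, but smaller than the $437 fixed cost the firm would lose by shutting down.

Produce at x = 8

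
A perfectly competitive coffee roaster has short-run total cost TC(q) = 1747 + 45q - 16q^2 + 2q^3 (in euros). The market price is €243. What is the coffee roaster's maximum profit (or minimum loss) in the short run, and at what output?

AVC = 45 - 16q + 2q^2 has its minimum €13 at q = 4; price €243 clears that bar, so the firm operates.
With MC = 45 - 32q + 6q^2, P = MC on the upward-sloping part at q* = 9.
TR = 243·9 = 2187. TC = 1747 + 567 = 2314. Profit = 2187 − 2314 = -€127.
That loss of €127 beats the €1747 the firm would lose by shutting down; producing recovers €1620 of fixed cost.

Profit = -€127 at q = 9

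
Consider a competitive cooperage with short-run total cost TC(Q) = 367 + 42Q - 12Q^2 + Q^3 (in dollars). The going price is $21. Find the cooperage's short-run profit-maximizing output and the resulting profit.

Profit = -$269 at Q = 7

AVC = 42 - 12Q + Q^2 has its minimum $6 at Q = 6; price $21 clears that bar, so the firm operates.
MC = 42 - 24Q + 3Q^2. Setting P = MC and taking the root on the rising branch gives Q* = 7.
TR = 21·7 = 147. TC = 367 + 49 = 416. Profit = 147 − 416 = -$269.
By producing, the firm covers all variable cost plus $98 of fixed cost; shutting down would lose the full $367.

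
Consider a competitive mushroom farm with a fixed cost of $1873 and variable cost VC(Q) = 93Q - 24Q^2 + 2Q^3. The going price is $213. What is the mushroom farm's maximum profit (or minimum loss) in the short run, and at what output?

Profit = -$273 at Q = 10

AVC = 93 - 24Q + 2Q^2; min AVC = $21 at Q = 6. Since P = $213 ≥ min AVC, the firm produces.
With MC = 93 - 48Q + 6Q^2, P = MC on the upward-sloping part at Q* = 10.
TR = 213·10 = 2130. TC = 1873 + 530 = 2403. Profit = 2130 − 2403 = -$273.
That loss of $273 beats the $1873 the firm would lose by shutting down; producing recovers $1600 of fixed cost.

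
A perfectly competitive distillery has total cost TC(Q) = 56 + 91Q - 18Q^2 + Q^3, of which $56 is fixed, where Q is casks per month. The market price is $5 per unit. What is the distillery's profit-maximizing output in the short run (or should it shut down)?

From TC, MC = TC'(Q) = 91 - 36Q + 3Q^2 and AVC = VC/Q = 91 - 18Q + Q^2.
AVC is minimized where dAVC/dQ = -18 + 2Q = 0, at Q = 9; min AVC = 91 - 18·9 + 9^2 = $10.
Since P = $5 < min AVC = $10, price fails to cover variable cost at any output.
Best response: produce nothing and absorb the $56 fixed cost.

Shut down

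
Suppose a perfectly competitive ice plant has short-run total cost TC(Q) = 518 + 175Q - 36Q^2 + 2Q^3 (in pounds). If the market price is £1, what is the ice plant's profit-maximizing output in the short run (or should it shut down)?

From TC, MC = TC'(Q) = 175 - 72Q + 6Q^2 and AVC = VC/Q = 175 - 36Q + 2Q^2.
The AVC parabola has its vertex at Q = 36/4 = 9, where AVC = 175 - 36·9 + 2·9^2 = £13.
With P < min AVC (£1 < £13), every unit sold adds to the loss.
The firm minimizes its loss by shutting down and losing only its fixed cost of £518.

Shut down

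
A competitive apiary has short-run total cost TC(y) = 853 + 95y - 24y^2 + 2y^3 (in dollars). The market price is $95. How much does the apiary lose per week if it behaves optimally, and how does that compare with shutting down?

Profit = -$341 at y = 8

AVC = 95 - 24y + 2y^2; min AVC = $23 at y = 6. Since P = $95 ≥ min AVC, the firm produces.
With MC = 95 - 48y + 6y^2, P = MC on the upward-sloping part at y* = 8.
TR = 95·8 = 760. TC = 853 + 248 = 1101. Profit = 760 − 1101 = -$341.
By producing, the firm covers all variable cost plus $512 of fixed cost; shutting down would lose the full $853.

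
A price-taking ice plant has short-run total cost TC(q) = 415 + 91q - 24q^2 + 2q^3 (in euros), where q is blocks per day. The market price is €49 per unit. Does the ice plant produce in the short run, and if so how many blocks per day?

Produce at q = 7

Variable cost is VC = 91q - 24q^2 + 2q^3, so AVC = VC/q = 91 - 24q + 2q^2 and MC = dTC/dq = 91 - 48q + 6q^2.
AVC is minimized where dAVC/dq = -24 + 4q = 0, at q = 6; min AVC = 91 - 24·6 + 2·6^2 = €19.
Because €49 ≥ €19, revenue can cover variable cost; the firm operates.
Set P = MC: 49 = 91 - 48q + 6q^2 → 42 - 48q + 6q^2 = 0. The roots are q = 1 and q = 7; the profit-maximizing output is on the rising part of MC, so q* = 7.
Check: AVC at q = 7 is €21 ≤ P, so revenue covers variable cost.
Profit = P·q − TC = 49·7 − 562 = -€219, a loss, but smaller than the €415 fixed cost the firm would lose by shutting down.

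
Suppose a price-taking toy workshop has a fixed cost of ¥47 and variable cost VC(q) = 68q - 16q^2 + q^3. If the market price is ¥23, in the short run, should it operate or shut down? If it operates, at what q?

Variable cost is VC = 68q - 16q^2 + q^3, so AVC = VC/q = 68 - 16q + q^2 and MC = dTC/dq = 68 - 32q + 3q^2.
AVC hits its minimum where MC = AVC, at q = 8, giving min AVC = 68 - 16·8 + 8^2 = ¥4.
Because ¥23 ≥ ¥4, revenue can cover variable cost; the firm operates.
P = MC gives 45 - 32q + 3q^2 = 0, with roots 5/3 and 9. Take the larger (rising MC): q* = 9.
Check: AVC at q = 9 is ¥5 ≤ P, so revenue covers variable cost.
Profit = P·q − TC = 23·9 − 92 = ¥115.

Produce at q = 9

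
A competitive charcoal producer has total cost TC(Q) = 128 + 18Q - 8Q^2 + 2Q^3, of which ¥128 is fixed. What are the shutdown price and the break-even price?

AVC = 18 - 8Q + 2Q^2; minimized at Q = 2, giving min AVC = ¥10. That is the shutdown price.
ATC = 128/Q + 18 - 8Q + 2Q^2. Setting dATC/dQ = −128/Q^2 − 8 + 4Q = 0 gives Q = 4 (since 4·4^3 − 8·4^2 = 128).
min ATC = 128/4 + 18 − 8·4 + 2·4^2 = ¥50. That is the break-even price.
For ¥10 ≤ P < ¥50 the firm produces at a loss; below ¥10 it shuts down.

Shutdown price = ¥10; break-even price = ¥50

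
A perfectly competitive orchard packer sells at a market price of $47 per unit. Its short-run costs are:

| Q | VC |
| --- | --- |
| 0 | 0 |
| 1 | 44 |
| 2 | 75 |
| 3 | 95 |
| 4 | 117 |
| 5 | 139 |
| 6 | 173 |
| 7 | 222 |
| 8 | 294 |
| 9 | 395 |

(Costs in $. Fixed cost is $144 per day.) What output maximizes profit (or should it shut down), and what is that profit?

Q = 6; profit = -$35

Tabulate TR − TC: Q=0: -144; Q=1: -141; Q=2: -125; Q=3: -98; Q=4: -73; Q=5: -48; Q=6: -35; Q=7: -37; Q=8: -62; Q=9: -116.
Profit is maximized at Q = 6. AVC there is 173/6 = $28.83 ≤ P, so producing beats shutting down (which would give -$144).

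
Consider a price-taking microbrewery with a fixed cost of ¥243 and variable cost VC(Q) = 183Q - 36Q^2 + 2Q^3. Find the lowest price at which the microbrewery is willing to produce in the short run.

¥21 per unit

The shutdown price is the minimum of AVC. VC = 183Q - 36Q^2 + 2Q^3, so AVC = 183 - 36Q + 2Q^2.
At the minimum of AVC, MC = AVC. MC = 183 - 72Q + 6Q^2; setting MC = AVC gives 4Q^2 - 36Q = 0, so Q = 9. min AVC = 21.
So the shutdown price is ¥21.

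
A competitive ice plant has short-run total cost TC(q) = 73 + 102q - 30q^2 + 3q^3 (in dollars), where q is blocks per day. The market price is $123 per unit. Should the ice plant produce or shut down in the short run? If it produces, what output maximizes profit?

Strip out fixed cost: VC = 102q - 30q^2 + 3q^3. Then AVC = 102 - 30q + 3q^2 and MC = 102 - 60q + 9q^2.
AVC is minimized where dAVC/dq = -30 + 6q = 0, at q = 5; min AVC = 102 - 30·5 + 3·5^2 = $27.
Since P = $123 ≥ min AVC = $27, price covers variable cost and the firm should produce.
Set P = MC: 123 = 102 - 60q + 9q^2 → -21 - 60q + 9q^2 = 0. The roots are q = -1/3 and q = 7; the profit-maximizing output is on the rising part of MC, so q* = 7.
Check: AVC at q = 7 is $39 ≤ P, so revenue covers variable cost.
Profit = P·q − TC = 123·7 − 346 = $515.

Produce at q = 7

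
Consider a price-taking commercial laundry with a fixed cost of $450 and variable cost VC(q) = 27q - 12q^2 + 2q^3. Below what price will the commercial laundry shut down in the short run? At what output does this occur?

$9 per unit, at q = 3

Short-run supply begins at min AVC. From VC = 27q - 12q^2 + 2q^3, AVC = 27 - 12q + 2q^2.
At the minimum of AVC, MC = AVC. MC = 27 - 24q + 6q^2; setting MC = AVC gives 4q^2 - 12q = 0, so q = 3. min AVC = 9.
The firm shuts down for any P below $9.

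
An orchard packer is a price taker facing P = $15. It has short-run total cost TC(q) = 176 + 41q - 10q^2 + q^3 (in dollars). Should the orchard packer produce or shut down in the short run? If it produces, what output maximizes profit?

Shut down

From TC, MC = TC'(q) = 41 - 20q + 3q^2 and AVC = VC/q = 41 - 10q + q^2.
The AVC parabola has its vertex at q = 10/2 = 5, where AVC = 41 - 10·5 + 5^2 = $16.
P = $15 lies below min AVC = $16; no output level covers variable cost.
Best response: produce nothing and absorb the $176 fixed cost.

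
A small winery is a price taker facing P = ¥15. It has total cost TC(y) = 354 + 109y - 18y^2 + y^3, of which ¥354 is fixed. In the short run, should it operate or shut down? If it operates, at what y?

Shut down

Strip out fixed cost: VC = 109y - 18y^2 + y^3. Then AVC = 109 - 18y + y^2 and MC = 109 - 36y + 3y^2.
AVC hits its minimum where MC = AVC, at y = 9, giving min AVC = 109 - 18·9 + 9^2 = ¥28.
Since P = ¥15 < min AVC = ¥28, price fails to cover variable cost at any output.
The firm minimizes its loss by shutting down and losing only its fixed cost of ¥354.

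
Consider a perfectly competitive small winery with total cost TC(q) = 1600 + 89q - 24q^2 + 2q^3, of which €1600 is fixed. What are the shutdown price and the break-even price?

AVC = 89 - 24q + 2q^2; minimized at q = 6, giving min AVC = €17. That is the shutdown price.
ATC = 1600/q + 89 - 24q + 2q^2. Setting dATC/dq = −1600/q^2 − 24 + 4q = 0 gives q = 10 (since 4·10^3 − 24·10^2 = 1600).
min ATC = 1600/10 + 89 − 24·10 + 2·10^2 = €209. That is the break-even price.
For €17 ≤ P < €209 the firm produces at a loss; below €17 it shuts down.

Shutdown price = €17; break-even price = €209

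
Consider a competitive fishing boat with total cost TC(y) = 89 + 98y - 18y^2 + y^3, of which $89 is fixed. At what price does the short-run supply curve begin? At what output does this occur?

$17 per unit, at y = 9

The firm shuts down when price falls below the minimum of average variable cost. AVC = VC/y = 98 - 18y + y^2.
dAVC/dy = -18 + 2y = 0 gives y = 9. min AVC = 98 - 18·9 + 9^2 = 17.
So the shutdown price is $17.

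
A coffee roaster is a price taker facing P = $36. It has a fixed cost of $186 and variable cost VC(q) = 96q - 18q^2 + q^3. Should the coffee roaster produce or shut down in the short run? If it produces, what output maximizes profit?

Produce at q = 10

Strip out fixed cost: VC = 96q - 18q^2 + q^3. Then AVC = 96 - 18q + q^2 and MC = 96 - 36q + 3q^2.
The AVC parabola has its vertex at q = 18/2 = 9, where AVC = 96 - 18·9 + 9^2 = $15.
Since P = $36 ≥ min AVC = $15, price covers variable cost and the firm should produce.
Solving P = MC: 60 - 36q + 3q^2 = 0 ⇒ q = 2 or 10. On the upward-sloping branch, q* = 10.
Check: AVC at q = 10 is $16 ≤ P, so revenue covers variable cost.
Profit = P·q − TC = 36·10 − 346 = $14.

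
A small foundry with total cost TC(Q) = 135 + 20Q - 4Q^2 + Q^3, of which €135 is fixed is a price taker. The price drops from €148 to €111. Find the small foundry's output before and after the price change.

AVC = 20 - 4Q + Q^2, minimized at Q = 2 where min AVC = €16. MC = 20 - 8Q + 3Q^2.
At P = €148 ≥ min AVC, set P = MC on the rising branch: Q = 8.
At P = €111 ≥ min AVC, set P = MC: Q = 7. The firm stays open but cuts output.

Output falls from 8 to 7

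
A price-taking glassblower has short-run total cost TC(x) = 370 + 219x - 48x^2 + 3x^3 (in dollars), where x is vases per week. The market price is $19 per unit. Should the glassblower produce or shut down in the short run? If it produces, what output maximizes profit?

Variable cost is VC = 219x - 48x^2 + 3x^3, so AVC = VC/x = 219 - 48x + 3x^2 and MC = dTC/dx = 219 - 96x + 9x^2.
The AVC parabola has its vertex at x = 48/6 = 8, where AVC = 219 - 48·8 + 3·8^2 = $27.
P = $19 lies below min AVC = $27; no output level covers variable cost.
Shutting down limits the loss to fixed cost, $370.

Shut down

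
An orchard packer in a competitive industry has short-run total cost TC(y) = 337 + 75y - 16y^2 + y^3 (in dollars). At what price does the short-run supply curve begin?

$11 per unit

Short-run supply begins at min AVC. From VC = 75y - 16y^2 + y^3, AVC = 75 - 16y + y^2.
At the minimum of AVC, MC = AVC. MC = 75 - 32y + 3y^2; setting MC = AVC gives 2y^2 - 16y = 0, so y = 8. min AVC = 11.
The firm shuts down for any P below $11.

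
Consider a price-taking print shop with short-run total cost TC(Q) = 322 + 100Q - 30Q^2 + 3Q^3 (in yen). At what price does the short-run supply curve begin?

¥25 per unit

The firm shuts down when price falls below the minimum of average variable cost. AVC = VC/Q = 100 - 30Q + 3Q^2.
At the minimum of AVC, MC = AVC. MC = 100 - 60Q + 9Q^2; setting MC = AVC gives 6Q^2 - 30Q = 0, so Q = 5. min AVC = 25.
The firm shuts down for any P below ¥25.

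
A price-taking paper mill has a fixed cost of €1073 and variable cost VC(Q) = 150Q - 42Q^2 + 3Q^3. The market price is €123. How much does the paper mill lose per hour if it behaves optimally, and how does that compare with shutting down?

Profit = -€101 at Q = 9

AVC = 150 - 42Q + 3Q^2 has its minimum €3 at Q = 7; price €123 clears that bar, so the firm operates.
With MC = 150 - 84Q + 9Q^2, P = MC on the upward-sloping part at Q* = 9.
TR = 123·9 = 1107. TC = 1073 + 135 = 1208. Profit = 1107 − 1208 = -€101.
Shutting down would mean losing the fixed cost of €1073, so operating at a loss of €101 is better by €972.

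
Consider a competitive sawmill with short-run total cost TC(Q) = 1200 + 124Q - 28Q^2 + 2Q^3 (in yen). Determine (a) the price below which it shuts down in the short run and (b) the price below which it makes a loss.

Shutdown price = ¥26; break-even price = ¥164

AVC = 124 - 28Q + 2Q^2; minimized at Q = 7, giving min AVC = ¥26. That is the shutdown price.
ATC = 1200/Q + 124 - 28Q + 2Q^2. Setting dATC/dQ = −1200/Q^2 − 28 + 4Q = 0 gives Q = 10 (since 4·10^3 − 28·10^2 = 1200).
min ATC = 1200/10 + 124 − 28·10 + 2·10^2 = ¥164. That is the break-even price.
Between these two prices the firm operates at a loss; above ¥164 it earns a profit.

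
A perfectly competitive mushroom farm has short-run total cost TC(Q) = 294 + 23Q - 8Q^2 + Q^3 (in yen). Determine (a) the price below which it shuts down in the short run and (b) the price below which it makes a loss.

Shutdown price = ¥7; break-even price = ¥58

Shutdown price = min AVC. AVC = 23 - 8Q + Q^2, with vertex at Q = 4 and minimum ¥7.
ATC = 294/Q + 23 - 8Q + Q^2. Setting dATC/dQ = −294/Q^2 − 8 + 2Q = 0 gives Q = 7 (since 2·7^3 − 8·7^2 = 294).
min ATC = 294/7 + 23 − 8·7 + 7^2 = ¥58. That is the break-even price.
Between these two prices the firm operates at a loss; above ¥58 it earns a profit.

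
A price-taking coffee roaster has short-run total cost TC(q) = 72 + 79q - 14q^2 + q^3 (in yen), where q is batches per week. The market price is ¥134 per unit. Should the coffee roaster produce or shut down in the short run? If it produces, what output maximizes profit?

Variable cost is VC = 79q - 14q^2 + q^3, so AVC = VC/q = 79 - 14q + q^2 and MC = dTC/dq = 79 - 28q + 3q^2.
AVC is minimized where dAVC/dq = -14 + 2q = 0, at q = 7; min AVC = 79 - 14·7 + 7^2 = ¥30.
Since P = ¥134 ≥ min AVC = ¥30, price covers variable cost and the firm should produce.
Set P = MC: 134 = 79 - 28q + 3q^2 → -55 - 28q + 3q^2 = 0. The roots are q = -5/3 and q = 11; the profit-maximizing output is on the rising part of MC, so q* = 11.
Check: AVC at q = 11 is ¥46 ≤ P, so revenue covers variable cost.
Profit = P·q − TC = 134·11 − 578 = ¥896.

Produce at q = 11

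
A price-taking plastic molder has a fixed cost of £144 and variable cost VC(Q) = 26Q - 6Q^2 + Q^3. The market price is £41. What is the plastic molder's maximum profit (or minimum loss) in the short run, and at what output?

AVC = 26 - 6Q + Q^2; min AVC = £17 at Q = 3. Since P = £41 ≥ min AVC, the firm produces.
With MC = 26 - 12Q + 3Q^2, P = MC on the upward-sloping part at Q* = 5.
TR = 41·5 = 205. TC = 144 + 105 = 249. Profit = 205 − 249 = -£44.
Shutting down would mean losing the fixed cost of £144, so operating at a loss of £44 is better by £100.

Profit = -£44 at Q = 5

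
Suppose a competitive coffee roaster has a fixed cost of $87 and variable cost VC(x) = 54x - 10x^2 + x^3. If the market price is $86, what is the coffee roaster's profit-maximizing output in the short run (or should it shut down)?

Produce at x = 8

From TC, MC = TC'(x) = 54 - 20x + 3x^2 and AVC = VC/x = 54 - 10x + x^2.
AVC hits its minimum where MC = AVC, at x = 5, giving min AVC = 54 - 10·5 + 5^2 = $29.
Since P = $86 ≥ min AVC = $29, price covers variable cost and the firm should produce.
Set P = MC: 86 = 54 - 20x + 3x^2 → -32 - 20x + 3x^2 = 0. The roots are x = -4/3 and x = 8; the profit-maximizing output is on the rising part of MC, so x* = 8.
Check: AVC at x = 8 is $38 ≤ P, so revenue covers variable cost.
Profit = P·x − TC = 86·8 − 391 = $297.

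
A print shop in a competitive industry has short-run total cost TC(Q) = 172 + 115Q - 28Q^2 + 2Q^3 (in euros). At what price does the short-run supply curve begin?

The shutdown price is the minimum of AVC. VC = 115Q - 28Q^2 + 2Q^3, so AVC = 115 - 28Q + 2Q^2.
dAVC/dQ = -28 + 4Q = 0 gives Q = 7. min AVC = 115 - 28·7 + 2·7^2 = 17.
For P < €17 the firm produces nothing.

€17 per unit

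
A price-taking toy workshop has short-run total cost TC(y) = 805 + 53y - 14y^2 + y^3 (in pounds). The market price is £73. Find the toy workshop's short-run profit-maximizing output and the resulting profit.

Profit = -£205 at y = 10

AVC = 53 - 14y + y^2; min AVC = £4 at y = 7. Since P = £73 ≥ min AVC, the firm produces.
MC = 53 - 28y + 3y^2. Setting P = MC and taking the root on the rising branch gives y* = 10.
TR = 73·10 = 730. TC = 805 + 130 = 935. Profit = 730 − 935 = -£205.
Shutting down would mean losing the fixed cost of £805, so operating at a loss of £205 is better by £600.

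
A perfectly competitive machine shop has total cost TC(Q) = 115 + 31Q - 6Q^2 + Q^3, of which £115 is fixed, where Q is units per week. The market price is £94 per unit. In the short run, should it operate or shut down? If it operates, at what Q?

Produce at Q = 7

From TC, MC = TC'(Q) = 31 - 12Q + 3Q^2 and AVC = VC/Q = 31 - 6Q + Q^2.
AVC is minimized where dAVC/dQ = -6 + 2Q = 0, at Q = 3; min AVC = 31 - 6·3 + 3^2 = £22.
P = £94 exceeds min AVC = £22, so the firm stays open.
P = MC gives -63 - 12Q + 3Q^2 = 0, with roots -3 and 7. Take the larger (rising MC): Q* = 7.
Check: AVC at Q = 7 is £38 ≤ P, so revenue covers variable cost.
Profit = P·Q − TC = 94·7 − 381 = £277.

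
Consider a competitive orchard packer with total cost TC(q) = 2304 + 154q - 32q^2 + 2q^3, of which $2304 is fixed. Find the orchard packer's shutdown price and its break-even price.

Shutdown price = min AVC. AVC = 154 - 32q + 2q^2, with vertex at q = 8 and minimum $26.
ATC = 2304/q + 154 - 32q + 2q^2. Setting dATC/dq = −2304/q^2 − 32 + 4q = 0 gives q = 12 (since 4·12^3 − 32·12^2 = 2304).
min ATC = 2304/12 + 154 − 32·12 + 2·12^2 = $250. That is the break-even price.
Between these two prices the firm operates at a loss; above $250 it earns a profit.

Shutdown price = $26; break-even price = $250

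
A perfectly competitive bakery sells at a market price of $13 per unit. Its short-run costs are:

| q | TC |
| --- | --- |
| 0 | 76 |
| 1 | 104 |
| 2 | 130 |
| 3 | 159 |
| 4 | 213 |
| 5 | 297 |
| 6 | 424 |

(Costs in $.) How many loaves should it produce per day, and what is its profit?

q = 0 (shut down); profit = -$76

Tabulate TR − TC: q=0: -76; q=1: -91; q=2: -104; q=3: -120; q=4: -161; q=5: -232; q=6: -346.
Profit is highest at q = 0. Equivalently, the lowest AVC in the table is 54/2 ≈ $27 at q = 2, and P = $13 falls below it — price never covers variable cost, so the firm shuts down and loses only its fixed cost.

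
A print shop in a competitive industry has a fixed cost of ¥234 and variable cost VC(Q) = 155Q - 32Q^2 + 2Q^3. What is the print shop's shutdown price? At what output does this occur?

¥27 per unit, at Q = 8

The shutdown price is the minimum of AVC. VC = 155Q - 32Q^2 + 2Q^3, so AVC = 155 - 32Q + 2Q^2.
At the minimum of AVC, MC = AVC. MC = 155 - 64Q + 6Q^2; setting MC = AVC gives 4Q^2 - 32Q = 0, so Q = 8. min AVC = 27.
For P < ¥27 the firm produces nothing.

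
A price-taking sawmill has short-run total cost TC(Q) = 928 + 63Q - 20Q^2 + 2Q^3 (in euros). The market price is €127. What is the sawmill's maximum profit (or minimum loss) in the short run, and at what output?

Profit = -€160 at Q = 8

AVC = 63 - 20Q + 2Q^2 has its minimum €13 at Q = 5; price €127 clears that bar, so the firm operates.
With MC = 63 - 40Q + 6Q^2, P = MC on the upward-sloping part at Q* = 8.
TR = 127·8 = 1016. TC = 928 + 248 = 1176. Profit = 1016 − 1176 = -€160.
Shutting down would mean losing the fixed cost of €928, so operating at a loss of €160 is better by €768.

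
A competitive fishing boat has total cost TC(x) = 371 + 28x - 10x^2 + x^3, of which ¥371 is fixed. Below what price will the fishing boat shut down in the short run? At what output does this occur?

¥3 per unit, at x = 5

The firm shuts down when price falls below the minimum of average variable cost. AVC = VC/x = 28 - 10x + x^2.
dAVC/dx = -10 + 2x = 0 gives x = 5. min AVC = 28 - 10·5 + 5^2 = 3.
The firm shuts down for any P below ¥3.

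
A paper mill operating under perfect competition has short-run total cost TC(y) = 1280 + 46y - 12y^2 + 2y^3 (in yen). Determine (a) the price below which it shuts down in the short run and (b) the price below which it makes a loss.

AVC = 46 - 12y + 2y^2; minimized at y = 3, giving min AVC = ¥28. That is the shutdown price.
ATC = 1280/y + 46 - 12y + 2y^2. Setting dATC/dy = −1280/y^2 − 12 + 4y = 0 gives y = 8 (since 4·8^3 − 12·8^2 = 1280).
min ATC = 1280/8 + 46 − 12·8 + 2·8^2 = ¥238. That is the break-even price.
Between these two prices the firm operates at a loss; above ¥238 it earns a profit.

Shutdown price = ¥28; break-even price = ¥238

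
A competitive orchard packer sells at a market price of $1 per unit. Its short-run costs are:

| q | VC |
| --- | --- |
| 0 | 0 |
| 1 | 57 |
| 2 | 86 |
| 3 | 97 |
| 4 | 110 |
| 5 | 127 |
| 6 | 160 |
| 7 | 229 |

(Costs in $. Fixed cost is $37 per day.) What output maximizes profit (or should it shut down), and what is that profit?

q = 0 (shut down); profit = -$37

Profit at each row (π = 1q − TC): q=0: -37; q=1: -93; q=2: -121; q=3: -131; q=4: -143; q=5: -159; q=6: -191; q=7: -259.
Profit is highest at q = 0. Equivalently, the lowest AVC in the table is 127/5 ≈ $25.40 at q = 5, and P = $1 falls below it — price never covers variable cost, so the firm shuts down and loses only its fixed cost.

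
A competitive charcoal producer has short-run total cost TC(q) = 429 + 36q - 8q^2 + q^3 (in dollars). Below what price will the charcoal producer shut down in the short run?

$20 per unit

The firm shuts down when price falls below the minimum of average variable cost. AVC = VC/q = 36 - 8q + q^2.
dAVC/dq = -8 + 2q = 0 gives q = 4. min AVC = 36 - 8·4 + 4^2 = 20.
For P < $20 the firm produces nothing.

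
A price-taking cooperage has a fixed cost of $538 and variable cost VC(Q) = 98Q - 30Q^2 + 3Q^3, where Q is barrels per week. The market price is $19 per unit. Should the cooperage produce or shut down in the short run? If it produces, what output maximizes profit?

Shut down

Strip out fixed cost: VC = 98Q - 30Q^2 + 3Q^3. Then AVC = 98 - 30Q + 3Q^2 and MC = 98 - 60Q + 9Q^2.
AVC hits its minimum where MC = AVC, at Q = 5, giving min AVC = 98 - 30·5 + 3·5^2 = $23.
Since P = $19 < min AVC = $23, price fails to cover variable cost at any output.
Best response: produce nothing and absorb the $538 fixed cost.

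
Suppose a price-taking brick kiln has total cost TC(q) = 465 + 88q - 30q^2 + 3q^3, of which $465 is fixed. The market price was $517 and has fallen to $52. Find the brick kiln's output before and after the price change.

AVC = 88 - 30q + 3q^2, minimized at q = 5 where min AVC = $13. MC = 88 - 60q + 9q^2.
At P = $517 ≥ min AVC, set P = MC on the rising branch: q = 11.
At P = $52 ≥ min AVC, set P = MC: q = 6. The firm stays open but cuts output.

Output falls from 11 to 6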